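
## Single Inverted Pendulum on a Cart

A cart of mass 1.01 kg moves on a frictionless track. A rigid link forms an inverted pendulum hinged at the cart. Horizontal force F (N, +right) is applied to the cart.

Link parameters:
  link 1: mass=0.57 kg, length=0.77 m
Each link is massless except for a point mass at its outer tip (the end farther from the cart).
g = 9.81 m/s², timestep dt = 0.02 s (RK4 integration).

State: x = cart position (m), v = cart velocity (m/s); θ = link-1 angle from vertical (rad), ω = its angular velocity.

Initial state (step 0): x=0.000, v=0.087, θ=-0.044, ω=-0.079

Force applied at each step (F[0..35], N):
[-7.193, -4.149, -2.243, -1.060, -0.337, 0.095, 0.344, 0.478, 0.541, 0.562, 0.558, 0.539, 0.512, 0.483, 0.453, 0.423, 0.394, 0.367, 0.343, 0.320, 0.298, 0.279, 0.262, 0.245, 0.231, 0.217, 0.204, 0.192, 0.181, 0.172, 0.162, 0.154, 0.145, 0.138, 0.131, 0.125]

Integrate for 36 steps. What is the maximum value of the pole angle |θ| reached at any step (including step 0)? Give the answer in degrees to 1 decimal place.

apply F[0]=-7.193 → step 1: x=0.000, v=-0.050, θ=-0.044, ω=0.088
apply F[1]=-4.149 → step 2: x=-0.001, v=-0.128, θ=-0.041, ω=0.177
apply F[2]=-2.243 → step 3: x=-0.004, v=-0.168, θ=-0.037, ω=0.219
apply F[3]=-1.060 → step 4: x=-0.008, v=-0.185, θ=-0.033, ω=0.233
apply F[4]=-0.337 → step 5: x=-0.012, v=-0.188, θ=-0.028, ω=0.229
apply F[5]=+0.095 → step 6: x=-0.015, v=-0.183, θ=-0.024, ω=0.217
apply F[6]=+0.344 → step 7: x=-0.019, v=-0.174, θ=-0.020, ω=0.199
apply F[7]=+0.478 → step 8: x=-0.022, v=-0.163, θ=-0.016, ω=0.180
apply F[8]=+0.541 → step 9: x=-0.025, v=-0.151, θ=-0.012, ω=0.160
apply F[9]=+0.562 → step 10: x=-0.028, v=-0.138, θ=-0.009, ω=0.141
apply F[10]=+0.558 → step 11: x=-0.031, v=-0.126, θ=-0.007, ω=0.124
apply F[11]=+0.539 → step 12: x=-0.033, v=-0.115, θ=-0.004, ω=0.108
apply F[12]=+0.512 → step 13: x=-0.036, v=-0.105, θ=-0.002, ω=0.093
apply F[13]=+0.483 → step 14: x=-0.038, v=-0.095, θ=-0.001, ω=0.080
apply F[14]=+0.453 → step 15: x=-0.039, v=-0.086, θ=0.001, ω=0.069
apply F[15]=+0.423 → step 16: x=-0.041, v=-0.078, θ=0.002, ω=0.059
apply F[16]=+0.394 → step 17: x=-0.042, v=-0.070, θ=0.003, ω=0.049
apply F[17]=+0.367 → step 18: x=-0.044, v=-0.063, θ=0.004, ω=0.041
apply F[18]=+0.343 → step 19: x=-0.045, v=-0.057, θ=0.005, ω=0.034
apply F[19]=+0.320 → step 20: x=-0.046, v=-0.051, θ=0.006, ω=0.028
apply F[20]=+0.298 → step 21: x=-0.047, v=-0.046, θ=0.006, ω=0.023
apply F[21]=+0.279 → step 22: x=-0.048, v=-0.041, θ=0.006, ω=0.018
apply F[22]=+0.262 → step 23: x=-0.049, v=-0.037, θ=0.007, ω=0.014
apply F[23]=+0.245 → step 24: x=-0.049, v=-0.033, θ=0.007, ω=0.011
apply F[24]=+0.231 → step 25: x=-0.050, v=-0.029, θ=0.007, ω=0.007
apply F[25]=+0.217 → step 26: x=-0.051, v=-0.025, θ=0.007, ω=0.005
apply F[26]=+0.204 → step 27: x=-0.051, v=-0.022, θ=0.007, ω=0.002
apply F[27]=+0.192 → step 28: x=-0.051, v=-0.019, θ=0.007, ω=0.000
apply F[28]=+0.181 → step 29: x=-0.052, v=-0.016, θ=0.007, ω=-0.001
apply F[29]=+0.172 → step 30: x=-0.052, v=-0.014, θ=0.007, ω=-0.003
apply F[30]=+0.162 → step 31: x=-0.052, v=-0.011, θ=0.007, ω=-0.004
apply F[31]=+0.154 → step 32: x=-0.053, v=-0.009, θ=0.007, ω=-0.005
apply F[32]=+0.145 → step 33: x=-0.053, v=-0.007, θ=0.007, ω=-0.006
apply F[33]=+0.138 → step 34: x=-0.053, v=-0.005, θ=0.007, ω=-0.007
apply F[34]=+0.131 → step 35: x=-0.053, v=-0.003, θ=0.007, ω=-0.007
apply F[35]=+0.125 → step 36: x=-0.053, v=-0.002, θ=0.007, ω=-0.008
Max |angle| over trajectory = 0.044 rad = 2.5°.

Answer: 2.5°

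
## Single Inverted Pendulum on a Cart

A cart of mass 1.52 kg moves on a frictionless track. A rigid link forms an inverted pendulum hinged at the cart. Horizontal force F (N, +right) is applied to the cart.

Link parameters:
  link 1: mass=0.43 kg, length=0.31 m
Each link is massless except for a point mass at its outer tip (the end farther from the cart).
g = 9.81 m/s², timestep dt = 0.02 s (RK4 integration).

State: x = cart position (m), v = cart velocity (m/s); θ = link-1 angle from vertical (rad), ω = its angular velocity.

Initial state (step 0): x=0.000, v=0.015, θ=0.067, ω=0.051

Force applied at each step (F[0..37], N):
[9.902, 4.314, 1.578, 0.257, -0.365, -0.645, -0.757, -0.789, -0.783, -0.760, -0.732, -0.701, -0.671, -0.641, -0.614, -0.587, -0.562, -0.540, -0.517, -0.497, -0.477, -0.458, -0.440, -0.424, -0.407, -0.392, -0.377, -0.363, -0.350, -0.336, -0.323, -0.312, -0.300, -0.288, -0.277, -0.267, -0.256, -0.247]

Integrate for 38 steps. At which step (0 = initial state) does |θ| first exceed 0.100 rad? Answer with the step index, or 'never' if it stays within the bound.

Answer: never

Derivation:
apply F[0]=+9.902 → step 1: x=0.002, v=0.141, θ=0.064, ω=-0.314
apply F[1]=+4.314 → step 2: x=0.005, v=0.195, θ=0.057, ω=-0.447
apply F[2]=+1.578 → step 3: x=0.009, v=0.213, θ=0.048, ω=-0.472
apply F[3]=+0.257 → step 4: x=0.013, v=0.214, θ=0.038, ω=-0.448
apply F[4]=-0.365 → step 5: x=0.017, v=0.207, θ=0.030, ω=-0.405
apply F[5]=-0.645 → step 6: x=0.022, v=0.197, θ=0.022, ω=-0.357
apply F[6]=-0.757 → step 7: x=0.025, v=0.186, θ=0.016, ω=-0.309
apply F[7]=-0.789 → step 8: x=0.029, v=0.175, θ=0.010, ω=-0.265
apply F[8]=-0.783 → step 9: x=0.032, v=0.164, θ=0.005, ω=-0.226
apply F[9]=-0.760 → step 10: x=0.036, v=0.154, θ=0.001, ω=-0.192
apply F[10]=-0.732 → step 11: x=0.039, v=0.145, θ=-0.003, ω=-0.161
apply F[11]=-0.701 → step 12: x=0.041, v=0.136, θ=-0.006, ω=-0.135
apply F[12]=-0.671 → step 13: x=0.044, v=0.127, θ=-0.008, ω=-0.112
apply F[13]=-0.641 → step 14: x=0.046, v=0.119, θ=-0.010, ω=-0.093
apply F[14]=-0.614 → step 15: x=0.049, v=0.112, θ=-0.012, ω=-0.075
apply F[15]=-0.587 → step 16: x=0.051, v=0.105, θ=-0.013, ω=-0.061
apply F[16]=-0.562 → step 17: x=0.053, v=0.098, θ=-0.014, ω=-0.048
apply F[17]=-0.540 → step 18: x=0.055, v=0.092, θ=-0.015, ω=-0.037
apply F[18]=-0.517 → step 19: x=0.057, v=0.086, θ=-0.016, ω=-0.028
apply F[19]=-0.497 → step 20: x=0.058, v=0.080, θ=-0.016, ω=-0.020
apply F[20]=-0.477 → step 21: x=0.060, v=0.075, θ=-0.017, ω=-0.013
apply F[21]=-0.458 → step 22: x=0.061, v=0.070, θ=-0.017, ω=-0.007
apply F[22]=-0.440 → step 23: x=0.063, v=0.065, θ=-0.017, ω=-0.002
apply F[23]=-0.424 → step 24: x=0.064, v=0.060, θ=-0.017, ω=0.002
apply F[24]=-0.407 → step 25: x=0.065, v=0.056, θ=-0.017, ω=0.006
apply F[25]=-0.392 → step 26: x=0.066, v=0.052, θ=-0.017, ω=0.009
apply F[26]=-0.377 → step 27: x=0.067, v=0.048, θ=-0.017, ω=0.011
apply F[27]=-0.363 → step 28: x=0.068, v=0.044, θ=-0.016, ω=0.013
apply F[28]=-0.350 → step 29: x=0.069, v=0.040, θ=-0.016, ω=0.015
apply F[29]=-0.336 → step 30: x=0.070, v=0.037, θ=-0.016, ω=0.016
apply F[30]=-0.323 → step 31: x=0.070, v=0.033, θ=-0.015, ω=0.017
apply F[31]=-0.312 → step 32: x=0.071, v=0.030, θ=-0.015, ω=0.018
apply F[32]=-0.300 → step 33: x=0.071, v=0.027, θ=-0.015, ω=0.019
apply F[33]=-0.288 → step 34: x=0.072, v=0.024, θ=-0.014, ω=0.019
apply F[34]=-0.277 → step 35: x=0.072, v=0.021, θ=-0.014, ω=0.020
apply F[35]=-0.267 → step 36: x=0.073, v=0.018, θ=-0.013, ω=0.020
apply F[36]=-0.256 → step 37: x=0.073, v=0.015, θ=-0.013, ω=0.020
apply F[37]=-0.247 → step 38: x=0.073, v=0.013, θ=-0.013, ω=0.020
max |θ| = 0.067 ≤ 0.100 over all 39 states.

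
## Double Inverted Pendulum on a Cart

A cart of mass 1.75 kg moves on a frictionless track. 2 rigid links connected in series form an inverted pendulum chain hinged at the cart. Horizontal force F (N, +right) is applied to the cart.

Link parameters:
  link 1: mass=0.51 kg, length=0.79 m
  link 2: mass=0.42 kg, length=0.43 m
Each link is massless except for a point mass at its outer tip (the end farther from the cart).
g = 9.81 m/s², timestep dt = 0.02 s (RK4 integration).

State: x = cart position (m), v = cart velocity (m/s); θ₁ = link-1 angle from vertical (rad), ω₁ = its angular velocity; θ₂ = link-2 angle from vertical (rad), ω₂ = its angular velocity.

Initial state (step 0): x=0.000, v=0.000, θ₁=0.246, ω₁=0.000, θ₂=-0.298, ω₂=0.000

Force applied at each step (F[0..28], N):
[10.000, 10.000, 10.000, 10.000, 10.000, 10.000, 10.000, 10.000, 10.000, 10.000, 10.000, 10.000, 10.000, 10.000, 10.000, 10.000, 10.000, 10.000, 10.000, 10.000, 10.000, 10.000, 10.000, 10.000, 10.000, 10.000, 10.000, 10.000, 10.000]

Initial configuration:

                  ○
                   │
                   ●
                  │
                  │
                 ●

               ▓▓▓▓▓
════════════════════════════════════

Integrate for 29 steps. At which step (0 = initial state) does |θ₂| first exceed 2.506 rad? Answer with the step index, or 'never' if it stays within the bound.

apply F[0]=+10.000 → step 1: x=0.001, v=0.092, θ₁=0.246, ω₁=0.028, θ₂=-0.302, ω₂=-0.383
apply F[1]=+10.000 → step 2: x=0.004, v=0.184, θ₁=0.247, ω₁=0.055, θ₂=-0.313, ω₂=-0.767
apply F[2]=+10.000 → step 3: x=0.008, v=0.276, θ₁=0.248, ω₁=0.081, θ₂=-0.333, ω₂=-1.154
apply F[3]=+10.000 → step 4: x=0.015, v=0.369, θ₁=0.250, ω₁=0.103, θ₂=-0.359, ω₂=-1.545
apply F[4]=+10.000 → step 5: x=0.023, v=0.462, θ₁=0.253, ω₁=0.120, θ₂=-0.394, ω₂=-1.939
apply F[5]=+10.000 → step 6: x=0.033, v=0.556, θ₁=0.255, ω₁=0.130, θ₂=-0.437, ω₂=-2.337
apply F[6]=+10.000 → step 7: x=0.045, v=0.651, θ₁=0.258, ω₁=0.130, θ₂=-0.488, ω₂=-2.738
apply F[7]=+10.000 → step 8: x=0.059, v=0.747, θ₁=0.260, ω₁=0.117, θ₂=-0.547, ω₂=-3.140
apply F[8]=+10.000 → step 9: x=0.075, v=0.844, θ₁=0.262, ω₁=0.087, θ₂=-0.613, ω₂=-3.542
apply F[9]=+10.000 → step 10: x=0.093, v=0.941, θ₁=0.264, ω₁=0.038, θ₂=-0.688, ω₂=-3.944
apply F[10]=+10.000 → step 11: x=0.113, v=1.040, θ₁=0.264, ω₁=-0.034, θ₂=-0.771, ω₂=-4.346
apply F[11]=+10.000 → step 12: x=0.135, v=1.139, θ₁=0.262, ω₁=-0.134, θ₂=-0.862, ω₂=-4.750
apply F[12]=+10.000 → step 13: x=0.158, v=1.239, θ₁=0.258, ω₁=-0.265, θ₂=-0.961, ω₂=-5.158
apply F[13]=+10.000 → step 14: x=0.184, v=1.340, θ₁=0.251, ω₁=-0.430, θ₂=-1.068, ω₂=-5.575
apply F[14]=+10.000 → step 15: x=0.212, v=1.441, θ₁=0.241, ω₁=-0.634, θ₂=-1.184, ω₂=-6.004
apply F[15]=+10.000 → step 16: x=0.242, v=1.542, θ₁=0.226, ω₁=-0.881, θ₂=-1.309, ω₂=-6.450
apply F[16]=+10.000 → step 17: x=0.274, v=1.644, θ₁=0.205, ω₁=-1.175, θ₂=-1.442, ω₂=-6.916
apply F[17]=+10.000 → step 18: x=0.308, v=1.746, θ₁=0.178, ω₁=-1.521, θ₂=-1.586, ω₂=-7.405
apply F[18]=+10.000 → step 19: x=0.344, v=1.850, θ₁=0.144, ω₁=-1.921, θ₂=-1.739, ω₂=-7.916
apply F[19]=+10.000 → step 20: x=0.382, v=1.956, θ₁=0.101, ω₁=-2.376, θ₂=-1.902, ω₂=-8.444
apply F[20]=+10.000 → step 21: x=0.422, v=2.064, θ₁=0.048, ω₁=-2.885, θ₂=-2.077, ω₂=-8.978
apply F[21]=+10.000 → step 22: x=0.464, v=2.177, θ₁=-0.015, ω₁=-3.439, θ₂=-2.261, ω₂=-9.496
apply F[22]=+10.000 → step 23: x=0.509, v=2.295, θ₁=-0.089, ω₁=-4.024, θ₂=-2.456, ω₂=-9.965
apply F[23]=+10.000 → step 24: x=0.556, v=2.419, θ₁=-0.176, ω₁=-4.615, θ₂=-2.659, ω₂=-10.346
apply F[24]=+10.000 → step 25: x=0.606, v=2.546, θ₁=-0.274, ω₁=-5.184, θ₂=-2.869, ω₂=-10.603
apply F[25]=+10.000 → step 26: x=0.658, v=2.669, θ₁=-0.383, ω₁=-5.701, θ₂=-3.082, ω₂=-10.716
apply F[26]=+10.000 → step 27: x=0.712, v=2.780, θ₁=-0.501, ω₁=-6.146, θ₂=-3.297, ω₂=-10.698
apply F[27]=+10.000 → step 28: x=0.769, v=2.869, θ₁=-0.628, ω₁=-6.514, θ₂=-3.510, ω₂=-10.587
apply F[28]=+10.000 → step 29: x=0.827, v=2.927, θ₁=-0.761, ω₁=-6.813, θ₂=-3.720, ω₂=-10.437
|θ₂| = 2.659 > 2.506 first at step 24.

Answer: 24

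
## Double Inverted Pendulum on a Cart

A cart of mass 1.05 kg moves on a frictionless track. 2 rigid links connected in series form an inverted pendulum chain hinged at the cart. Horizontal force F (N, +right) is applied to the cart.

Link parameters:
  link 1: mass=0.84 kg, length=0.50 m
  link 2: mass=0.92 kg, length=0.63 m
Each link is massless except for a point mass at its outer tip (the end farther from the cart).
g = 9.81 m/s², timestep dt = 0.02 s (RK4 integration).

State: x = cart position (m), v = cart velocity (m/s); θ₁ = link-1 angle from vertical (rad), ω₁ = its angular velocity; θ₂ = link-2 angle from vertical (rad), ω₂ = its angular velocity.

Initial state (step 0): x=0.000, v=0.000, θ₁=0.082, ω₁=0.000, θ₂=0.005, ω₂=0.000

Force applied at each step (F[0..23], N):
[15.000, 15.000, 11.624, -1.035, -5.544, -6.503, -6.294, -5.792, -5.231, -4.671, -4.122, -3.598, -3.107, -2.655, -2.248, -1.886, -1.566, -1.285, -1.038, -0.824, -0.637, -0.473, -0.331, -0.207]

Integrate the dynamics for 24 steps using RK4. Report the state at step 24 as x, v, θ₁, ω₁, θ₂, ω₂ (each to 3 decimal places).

Answer: x=0.048, v=-0.185, θ₁=-0.015, ω₁=0.147, θ₂=-0.013, ω₂=0.072

Derivation:
apply F[0]=+15.000 → step 1: x=0.003, v=0.257, θ₁=0.078, ω₁=-0.445, θ₂=0.004, ω₂=-0.054
apply F[1]=+15.000 → step 2: x=0.010, v=0.518, θ₁=0.064, ω₁=-0.906, θ₂=0.003, ω₂=-0.101
apply F[2]=+11.624 → step 3: x=0.023, v=0.721, θ₁=0.042, ω₁=-1.270, θ₂=0.001, ω₂=-0.135
apply F[3]=-1.035 → step 4: x=0.037, v=0.693, θ₁=0.018, ω₁=-1.189, θ₂=-0.002, ω₂=-0.153
apply F[4]=-5.544 → step 5: x=0.050, v=0.585, θ₁=-0.004, ω₁=-0.966, θ₂=-0.006, ω₂=-0.160
apply F[5]=-6.503 → step 6: x=0.060, v=0.465, θ₁=-0.021, ω₁=-0.734, θ₂=-0.009, ω₂=-0.156
apply F[6]=-6.294 → step 7: x=0.068, v=0.354, θ₁=-0.033, ω₁=-0.530, θ₂=-0.012, ω₂=-0.145
apply F[7]=-5.792 → step 8: x=0.074, v=0.256, θ₁=-0.042, ω₁=-0.360, θ₂=-0.014, ω₂=-0.129
apply F[8]=-5.231 → step 9: x=0.079, v=0.172, θ₁=-0.048, ω₁=-0.222, θ₂=-0.017, ω₂=-0.109
apply F[9]=-4.671 → step 10: x=0.081, v=0.099, θ₁=-0.051, ω₁=-0.111, θ₂=-0.019, ω₂=-0.088
apply F[10]=-4.122 → step 11: x=0.083, v=0.038, θ₁=-0.053, ω₁=-0.023, θ₂=-0.020, ω₂=-0.067
apply F[11]=-3.598 → step 12: x=0.083, v=-0.013, θ₁=-0.052, ω₁=0.045, θ₂=-0.022, ω₂=-0.046
apply F[12]=-3.107 → step 13: x=0.082, v=-0.055, θ₁=-0.051, ω₁=0.096, θ₂=-0.022, ω₂=-0.026
apply F[13]=-2.655 → step 14: x=0.081, v=-0.089, θ₁=-0.049, ω₁=0.132, θ₂=-0.023, ω₂=-0.008
apply F[14]=-2.248 → step 15: x=0.079, v=-0.116, θ₁=-0.046, ω₁=0.158, θ₂=-0.023, ω₂=0.008
apply F[15]=-1.886 → step 16: x=0.076, v=-0.138, θ₁=-0.042, ω₁=0.174, θ₂=-0.022, ω₂=0.022
apply F[16]=-1.566 → step 17: x=0.073, v=-0.154, θ₁=-0.039, ω₁=0.183, θ₂=-0.022, ω₂=0.034
apply F[17]=-1.285 → step 18: x=0.070, v=-0.166, θ₁=-0.035, ω₁=0.186, θ₂=-0.021, ω₂=0.044
apply F[18]=-1.038 → step 19: x=0.067, v=-0.175, θ₁=-0.032, ω₁=0.185, θ₂=-0.020, ω₂=0.053
apply F[19]=-0.824 → step 20: x=0.063, v=-0.181, θ₁=-0.028, ω₁=0.181, θ₂=-0.019, ω₂=0.059
apply F[20]=-0.637 → step 21: x=0.060, v=-0.185, θ₁=-0.024, ω₁=0.174, θ₂=-0.018, ω₂=0.065
apply F[21]=-0.473 → step 22: x=0.056, v=-0.186, θ₁=-0.021, ω₁=0.166, θ₂=-0.016, ω₂=0.068
apply F[22]=-0.331 → step 23: x=0.052, v=-0.186, θ₁=-0.018, ω₁=0.157, θ₂=-0.015, ω₂=0.071
apply F[23]=-0.207 → step 24: x=0.048, v=-0.185, θ₁=-0.015, ω₁=0.147, θ₂=-0.013, ω₂=0.072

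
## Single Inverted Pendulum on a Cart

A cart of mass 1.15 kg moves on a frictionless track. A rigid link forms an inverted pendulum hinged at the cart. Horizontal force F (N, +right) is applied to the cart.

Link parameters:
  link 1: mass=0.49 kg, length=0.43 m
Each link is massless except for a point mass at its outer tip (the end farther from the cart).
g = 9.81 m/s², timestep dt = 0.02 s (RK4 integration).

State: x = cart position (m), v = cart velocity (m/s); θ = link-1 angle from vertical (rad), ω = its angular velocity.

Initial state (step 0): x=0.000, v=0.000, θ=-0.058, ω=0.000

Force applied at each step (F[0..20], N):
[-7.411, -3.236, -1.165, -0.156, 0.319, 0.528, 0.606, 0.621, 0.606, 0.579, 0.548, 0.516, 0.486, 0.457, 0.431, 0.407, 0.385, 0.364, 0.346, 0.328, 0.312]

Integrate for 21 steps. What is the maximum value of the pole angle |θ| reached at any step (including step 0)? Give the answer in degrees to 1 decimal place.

apply F[0]=-7.411 → step 1: x=-0.001, v=-0.124, θ=-0.055, ω=0.262
apply F[1]=-3.236 → step 2: x=-0.004, v=-0.176, θ=-0.049, ω=0.358
apply F[2]=-1.165 → step 3: x=-0.008, v=-0.192, θ=-0.042, ω=0.376
apply F[3]=-0.156 → step 4: x=-0.012, v=-0.192, θ=-0.035, ω=0.357
apply F[4]=+0.319 → step 5: x=-0.016, v=-0.184, θ=-0.028, ω=0.324
apply F[5]=+0.528 → step 6: x=-0.019, v=-0.172, θ=-0.022, ω=0.287
apply F[6]=+0.606 → step 7: x=-0.022, v=-0.160, θ=-0.016, ω=0.250
apply F[7]=+0.621 → step 8: x=-0.025, v=-0.148, θ=-0.012, ω=0.216
apply F[8]=+0.606 → step 9: x=-0.028, v=-0.137, θ=-0.008, ω=0.185
apply F[9]=+0.579 → step 10: x=-0.031, v=-0.127, θ=-0.004, ω=0.158
apply F[10]=+0.548 → step 11: x=-0.033, v=-0.117, θ=-0.001, ω=0.134
apply F[11]=+0.516 → step 12: x=-0.036, v=-0.108, θ=0.001, ω=0.113
apply F[12]=+0.486 → step 13: x=-0.038, v=-0.100, θ=0.003, ω=0.095
apply F[13]=+0.457 → step 14: x=-0.040, v=-0.092, θ=0.005, ω=0.079
apply F[14]=+0.431 → step 15: x=-0.041, v=-0.085, θ=0.006, ω=0.066
apply F[15]=+0.407 → step 16: x=-0.043, v=-0.078, θ=0.008, ω=0.054
apply F[16]=+0.385 → step 17: x=-0.045, v=-0.072, θ=0.009, ω=0.044
apply F[17]=+0.364 → step 18: x=-0.046, v=-0.067, θ=0.009, ω=0.035
apply F[18]=+0.346 → step 19: x=-0.047, v=-0.062, θ=0.010, ω=0.027
apply F[19]=+0.328 → step 20: x=-0.048, v=-0.057, θ=0.011, ω=0.021
apply F[20]=+0.312 → step 21: x=-0.050, v=-0.052, θ=0.011, ω=0.015
Max |angle| over trajectory = 0.058 rad = 3.3°.

Answer: 3.3°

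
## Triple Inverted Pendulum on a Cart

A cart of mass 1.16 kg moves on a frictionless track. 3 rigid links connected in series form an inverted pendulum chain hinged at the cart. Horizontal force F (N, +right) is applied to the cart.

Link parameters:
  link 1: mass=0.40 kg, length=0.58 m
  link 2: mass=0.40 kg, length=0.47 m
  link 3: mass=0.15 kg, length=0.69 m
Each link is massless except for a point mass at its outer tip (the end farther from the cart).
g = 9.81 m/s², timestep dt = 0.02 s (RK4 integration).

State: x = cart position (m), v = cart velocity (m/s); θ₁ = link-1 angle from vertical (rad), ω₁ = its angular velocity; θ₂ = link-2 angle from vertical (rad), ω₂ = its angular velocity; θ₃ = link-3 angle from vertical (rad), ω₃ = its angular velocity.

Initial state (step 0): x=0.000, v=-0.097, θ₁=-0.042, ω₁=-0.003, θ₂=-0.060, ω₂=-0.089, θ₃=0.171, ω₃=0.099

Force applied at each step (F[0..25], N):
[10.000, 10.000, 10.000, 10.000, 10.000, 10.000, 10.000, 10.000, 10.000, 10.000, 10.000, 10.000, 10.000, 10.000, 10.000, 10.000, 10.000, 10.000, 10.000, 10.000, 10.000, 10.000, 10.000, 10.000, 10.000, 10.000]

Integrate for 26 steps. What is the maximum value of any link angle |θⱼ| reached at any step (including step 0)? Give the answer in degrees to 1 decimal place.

Answer: 113.2°

Derivation:
apply F[0]=+10.000 → step 1: x=-0.000, v=0.082, θ₁=-0.045, ω₁=-0.318, θ₂=-0.062, ω₂=-0.139, θ₃=0.174, ω₃=0.184
apply F[1]=+10.000 → step 2: x=0.003, v=0.262, θ₁=-0.055, ω₁=-0.638, θ₂=-0.066, ω₂=-0.185, θ₃=0.178, ω₃=0.269
apply F[2]=+10.000 → step 3: x=0.010, v=0.443, θ₁=-0.071, ω₁=-0.969, θ₂=-0.070, ω₂=-0.222, θ₃=0.185, ω₃=0.353
apply F[3]=+10.000 → step 4: x=0.021, v=0.626, θ₁=-0.094, ω₁=-1.315, θ₂=-0.074, ω₂=-0.246, θ₃=0.192, ω₃=0.436
apply F[4]=+10.000 → step 5: x=0.035, v=0.811, θ₁=-0.124, ω₁=-1.679, θ₂=-0.079, ω₂=-0.253, θ₃=0.202, ω₃=0.513
apply F[5]=+10.000 → step 6: x=0.053, v=0.998, θ₁=-0.161, ω₁=-2.063, θ₂=-0.084, ω₂=-0.241, θ₃=0.213, ω₃=0.582
apply F[6]=+10.000 → step 7: x=0.075, v=1.185, θ₁=-0.206, ω₁=-2.461, θ₂=-0.089, ω₂=-0.216, θ₃=0.225, ω₃=0.637
apply F[7]=+10.000 → step 8: x=0.101, v=1.369, θ₁=-0.259, ω₁=-2.867, θ₂=-0.093, ω₂=-0.186, θ₃=0.238, ω₃=0.675
apply F[8]=+10.000 → step 9: x=0.130, v=1.547, θ₁=-0.321, ω₁=-3.268, θ₂=-0.096, ω₂=-0.167, θ₃=0.252, ω₃=0.690
apply F[9]=+10.000 → step 10: x=0.163, v=1.715, θ₁=-0.390, ω₁=-3.650, θ₂=-0.100, ω₂=-0.180, θ₃=0.266, ω₃=0.681
apply F[10]=+10.000 → step 11: x=0.199, v=1.871, θ₁=-0.467, ω₁=-3.999, θ₂=-0.104, ω₂=-0.246, θ₃=0.279, ω₃=0.647
apply F[11]=+10.000 → step 12: x=0.237, v=2.012, θ₁=-0.550, ω₁=-4.308, θ₂=-0.110, ω₂=-0.382, θ₃=0.292, ω₃=0.592
apply F[12]=+10.000 → step 13: x=0.279, v=2.136, θ₁=-0.639, ω₁=-4.575, θ₂=-0.120, ω₂=-0.598, θ₃=0.303, ω₃=0.519
apply F[13]=+10.000 → step 14: x=0.323, v=2.244, θ₁=-0.732, ω₁=-4.802, θ₂=-0.135, ω₂=-0.897, θ₃=0.312, ω₃=0.432
apply F[14]=+10.000 → step 15: x=0.369, v=2.337, θ₁=-0.830, ω₁=-4.995, θ₂=-0.156, ω₂=-1.277, θ₃=0.320, ω₃=0.332
apply F[15]=+10.000 → step 16: x=0.416, v=2.414, θ₁=-0.932, ω₁=-5.157, θ₂=-0.186, ω₂=-1.733, θ₃=0.325, ω₃=0.219
apply F[16]=+10.000 → step 17: x=0.465, v=2.477, θ₁=-1.037, ω₁=-5.289, θ₂=-0.226, ω₂=-2.262, θ₃=0.329, ω₃=0.093
apply F[17]=+10.000 → step 18: x=0.515, v=2.525, θ₁=-1.143, ω₁=-5.392, θ₂=-0.277, ω₂=-2.856, θ₃=0.329, ω₃=-0.053
apply F[18]=+10.000 → step 19: x=0.566, v=2.560, θ₁=-1.252, ω₁=-5.460, θ₂=-0.341, ω₂=-3.509, θ₃=0.326, ω₃=-0.226
apply F[19]=+10.000 → step 20: x=0.617, v=2.582, θ₁=-1.362, ω₁=-5.488, θ₂=-0.418, ω₂=-4.215, θ₃=0.320, ω₃=-0.435
apply F[20]=+10.000 → step 21: x=0.669, v=2.592, θ₁=-1.471, ω₁=-5.467, θ₂=-0.510, ω₂=-4.965, θ₃=0.308, ω₃=-0.694
apply F[21]=+10.000 → step 22: x=0.721, v=2.592, θ₁=-1.580, ω₁=-5.386, θ₂=-0.617, ω₂=-5.753, θ₃=0.291, ω₃=-1.020
apply F[22]=+10.000 → step 23: x=0.773, v=2.581, θ₁=-1.686, ω₁=-5.233, θ₂=-0.740, ω₂=-6.571, θ₃=0.267, ω₃=-1.434
apply F[23]=+10.000 → step 24: x=0.824, v=2.561, θ₁=-1.789, ω₁=-4.998, θ₂=-0.880, ω₂=-7.414, θ₃=0.233, ω₃=-1.959
apply F[24]=+10.000 → step 25: x=0.875, v=2.530, θ₁=-1.886, ω₁=-4.676, θ₂=-1.037, ω₂=-8.275, θ₃=0.188, ω₃=-2.624
apply F[25]=+10.000 → step 26: x=0.925, v=2.485, θ₁=-1.975, ω₁=-4.271, θ₂=-1.211, ω₂=-9.148, θ₃=0.127, ω₃=-3.460
Max |angle| over trajectory = 1.975 rad = 113.2°.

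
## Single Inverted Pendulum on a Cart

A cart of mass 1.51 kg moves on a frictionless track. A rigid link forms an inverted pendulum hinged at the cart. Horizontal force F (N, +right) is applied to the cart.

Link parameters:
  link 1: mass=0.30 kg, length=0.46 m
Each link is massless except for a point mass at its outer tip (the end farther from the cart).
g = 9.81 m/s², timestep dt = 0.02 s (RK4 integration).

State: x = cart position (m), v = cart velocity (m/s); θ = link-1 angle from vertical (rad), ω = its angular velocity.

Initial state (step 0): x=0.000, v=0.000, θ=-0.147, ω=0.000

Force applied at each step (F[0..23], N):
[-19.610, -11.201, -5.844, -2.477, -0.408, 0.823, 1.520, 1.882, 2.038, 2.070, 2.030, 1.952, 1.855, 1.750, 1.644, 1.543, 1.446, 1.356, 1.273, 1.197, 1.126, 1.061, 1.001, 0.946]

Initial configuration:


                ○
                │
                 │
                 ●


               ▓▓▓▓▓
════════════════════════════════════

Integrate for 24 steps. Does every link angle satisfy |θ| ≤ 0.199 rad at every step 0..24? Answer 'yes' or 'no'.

apply F[0]=-19.610 → step 1: x=-0.003, v=-0.253, θ=-0.142, ω=0.483
apply F[1]=-11.201 → step 2: x=-0.009, v=-0.396, θ=-0.130, ω=0.732
apply F[2]=-5.844 → step 3: x=-0.018, v=-0.468, θ=-0.114, ω=0.836
apply F[3]=-2.477 → step 4: x=-0.027, v=-0.497, θ=-0.097, ω=0.854
apply F[4]=-0.408 → step 5: x=-0.037, v=-0.499, θ=-0.081, ω=0.820
apply F[5]=+0.823 → step 6: x=-0.047, v=-0.486, θ=-0.065, ω=0.759
apply F[6]=+1.520 → step 7: x=-0.057, v=-0.463, θ=-0.051, ω=0.687
apply F[7]=+1.882 → step 8: x=-0.066, v=-0.437, θ=-0.038, ω=0.610
apply F[8]=+2.038 → step 9: x=-0.074, v=-0.408, θ=-0.026, ω=0.535
apply F[9]=+2.070 → step 10: x=-0.082, v=-0.380, θ=-0.016, ω=0.465
apply F[10]=+2.030 → step 11: x=-0.089, v=-0.353, θ=-0.008, ω=0.400
apply F[11]=+1.952 → step 12: x=-0.096, v=-0.327, θ=-0.000, ω=0.342
apply F[12]=+1.855 → step 13: x=-0.102, v=-0.302, θ=0.006, ω=0.291
apply F[13]=+1.750 → step 14: x=-0.108, v=-0.280, θ=0.012, ω=0.245
apply F[14]=+1.644 → step 15: x=-0.114, v=-0.258, θ=0.016, ω=0.205
apply F[15]=+1.543 → step 16: x=-0.119, v=-0.239, θ=0.020, ω=0.169
apply F[16]=+1.446 → step 17: x=-0.123, v=-0.220, θ=0.023, ω=0.139
apply F[17]=+1.356 → step 18: x=-0.127, v=-0.203, θ=0.025, ω=0.112
apply F[18]=+1.273 → step 19: x=-0.131, v=-0.188, θ=0.027, ω=0.089
apply F[19]=+1.197 → step 20: x=-0.135, v=-0.173, θ=0.029, ω=0.069
apply F[20]=+1.126 → step 21: x=-0.138, v=-0.159, θ=0.030, ω=0.052
apply F[21]=+1.061 → step 22: x=-0.141, v=-0.146, θ=0.031, ω=0.037
apply F[22]=+1.001 → step 23: x=-0.144, v=-0.134, θ=0.032, ω=0.024
apply F[23]=+0.946 → step 24: x=-0.147, v=-0.123, θ=0.032, ω=0.013
Max |angle| over trajectory = 0.147 rad; bound = 0.199 → within bound.

Answer: yes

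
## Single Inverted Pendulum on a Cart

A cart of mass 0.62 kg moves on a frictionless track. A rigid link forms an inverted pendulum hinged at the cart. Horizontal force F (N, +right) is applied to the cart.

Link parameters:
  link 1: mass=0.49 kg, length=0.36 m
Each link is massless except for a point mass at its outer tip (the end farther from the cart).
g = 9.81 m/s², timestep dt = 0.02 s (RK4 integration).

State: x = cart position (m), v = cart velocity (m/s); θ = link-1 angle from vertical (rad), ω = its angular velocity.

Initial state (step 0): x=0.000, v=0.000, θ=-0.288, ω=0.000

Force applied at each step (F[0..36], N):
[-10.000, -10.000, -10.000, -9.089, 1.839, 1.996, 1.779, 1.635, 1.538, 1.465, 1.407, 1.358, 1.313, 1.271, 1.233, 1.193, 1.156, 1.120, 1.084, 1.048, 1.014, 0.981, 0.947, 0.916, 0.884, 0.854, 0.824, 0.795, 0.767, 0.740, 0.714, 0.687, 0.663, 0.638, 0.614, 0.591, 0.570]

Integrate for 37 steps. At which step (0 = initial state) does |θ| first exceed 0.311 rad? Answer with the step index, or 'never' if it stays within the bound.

Answer: never

Derivation:
apply F[0]=-10.000 → step 1: x=-0.003, v=-0.264, θ=-0.283, ω=0.550
apply F[1]=-10.000 → step 2: x=-0.011, v=-0.532, θ=-0.266, ω=1.117
apply F[2]=-10.000 → step 3: x=-0.024, v=-0.806, θ=-0.238, ω=1.719
apply F[3]=-9.089 → step 4: x=-0.043, v=-1.062, θ=-0.198, ω=2.294
apply F[4]=+1.839 → step 5: x=-0.063, v=-0.982, θ=-0.155, ω=1.981
apply F[5]=+1.996 → step 6: x=-0.082, v=-0.901, θ=-0.118, ω=1.684
apply F[6]=+1.779 → step 7: x=-0.099, v=-0.830, θ=-0.087, ω=1.431
apply F[7]=+1.635 → step 8: x=-0.115, v=-0.767, θ=-0.061, ω=1.217
apply F[8]=+1.538 → step 9: x=-0.130, v=-0.710, θ=-0.038, ω=1.032
apply F[9]=+1.465 → step 10: x=-0.144, v=-0.658, θ=-0.019, ω=0.874
apply F[10]=+1.407 → step 11: x=-0.156, v=-0.611, θ=-0.003, ω=0.737
apply F[11]=+1.358 → step 12: x=-0.168, v=-0.568, θ=0.010, ω=0.619
apply F[12]=+1.313 → step 13: x=-0.179, v=-0.528, θ=0.022, ω=0.517
apply F[13]=+1.271 → step 14: x=-0.189, v=-0.491, θ=0.031, ω=0.429
apply F[14]=+1.233 → step 15: x=-0.199, v=-0.457, θ=0.039, ω=0.353
apply F[15]=+1.193 → step 16: x=-0.208, v=-0.425, θ=0.045, ω=0.288
apply F[16]=+1.156 → step 17: x=-0.216, v=-0.395, θ=0.051, ω=0.231
apply F[17]=+1.120 → step 18: x=-0.223, v=-0.367, θ=0.055, ω=0.183
apply F[18]=+1.084 → step 19: x=-0.230, v=-0.341, θ=0.058, ω=0.141
apply F[19]=+1.048 → step 20: x=-0.237, v=-0.317, θ=0.060, ω=0.105
apply F[20]=+1.014 → step 21: x=-0.243, v=-0.294, θ=0.062, ω=0.074
apply F[21]=+0.981 → step 22: x=-0.249, v=-0.272, θ=0.063, ω=0.048
apply F[22]=+0.947 → step 23: x=-0.254, v=-0.251, θ=0.064, ω=0.025
apply F[23]=+0.916 → step 24: x=-0.259, v=-0.232, θ=0.064, ω=0.006
apply F[24]=+0.884 → step 25: x=-0.263, v=-0.213, θ=0.064, ω=-0.010
apply F[25]=+0.854 → step 26: x=-0.267, v=-0.196, θ=0.064, ω=-0.024
apply F[26]=+0.824 → step 27: x=-0.271, v=-0.179, θ=0.064, ω=-0.035
apply F[27]=+0.795 → step 28: x=-0.275, v=-0.163, θ=0.063, ω=-0.045
apply F[28]=+0.767 → step 29: x=-0.278, v=-0.148, θ=0.062, ω=-0.052
apply F[29]=+0.740 → step 30: x=-0.280, v=-0.134, θ=0.061, ω=-0.059
apply F[30]=+0.714 → step 31: x=-0.283, v=-0.120, θ=0.059, ω=-0.064
apply F[31]=+0.687 → step 32: x=-0.285, v=-0.107, θ=0.058, ω=-0.068
apply F[32]=+0.663 → step 33: x=-0.287, v=-0.094, θ=0.057, ω=-0.072
apply F[33]=+0.638 → step 34: x=-0.289, v=-0.082, θ=0.055, ω=-0.074
apply F[34]=+0.614 → step 35: x=-0.291, v=-0.071, θ=0.054, ω=-0.076
apply F[35]=+0.591 → step 36: x=-0.292, v=-0.060, θ=0.052, ω=-0.077
apply F[36]=+0.570 → step 37: x=-0.293, v=-0.050, θ=0.051, ω=-0.078
max |θ| = 0.288 ≤ 0.311 over all 38 states.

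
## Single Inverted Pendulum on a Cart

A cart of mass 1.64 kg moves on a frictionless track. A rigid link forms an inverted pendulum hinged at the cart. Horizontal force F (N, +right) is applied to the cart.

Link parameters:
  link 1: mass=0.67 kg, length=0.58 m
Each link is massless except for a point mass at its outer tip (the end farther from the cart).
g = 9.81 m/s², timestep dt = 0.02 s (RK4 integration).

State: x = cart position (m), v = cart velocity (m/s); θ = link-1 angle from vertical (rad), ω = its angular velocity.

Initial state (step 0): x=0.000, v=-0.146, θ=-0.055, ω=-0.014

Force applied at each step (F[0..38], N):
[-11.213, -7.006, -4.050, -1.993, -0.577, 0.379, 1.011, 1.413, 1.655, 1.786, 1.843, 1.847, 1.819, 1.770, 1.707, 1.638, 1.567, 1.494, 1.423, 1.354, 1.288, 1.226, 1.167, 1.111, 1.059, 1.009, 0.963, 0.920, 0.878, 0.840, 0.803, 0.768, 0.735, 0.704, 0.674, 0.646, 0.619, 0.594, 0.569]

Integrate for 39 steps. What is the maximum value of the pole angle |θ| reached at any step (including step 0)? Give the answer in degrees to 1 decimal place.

Answer: 3.2°

Derivation:
apply F[0]=-11.213 → step 1: x=-0.004, v=-0.278, θ=-0.053, ω=0.195
apply F[1]=-7.006 → step 2: x=-0.011, v=-0.360, θ=-0.048, ω=0.318
apply F[2]=-4.050 → step 3: x=-0.018, v=-0.405, θ=-0.041, ω=0.382
apply F[3]=-1.993 → step 4: x=-0.027, v=-0.427, θ=-0.033, ω=0.406
apply F[4]=-0.577 → step 5: x=-0.035, v=-0.431, θ=-0.025, ω=0.404
apply F[5]=+0.379 → step 6: x=-0.044, v=-0.425, θ=-0.017, ω=0.386
apply F[6]=+1.011 → step 7: x=-0.052, v=-0.412, θ=-0.010, ω=0.359
apply F[7]=+1.413 → step 8: x=-0.060, v=-0.394, θ=-0.003, ω=0.326
apply F[8]=+1.655 → step 9: x=-0.068, v=-0.374, θ=0.003, ω=0.291
apply F[9]=+1.786 → step 10: x=-0.075, v=-0.353, θ=0.009, ω=0.257
apply F[10]=+1.843 → step 11: x=-0.082, v=-0.331, θ=0.014, ω=0.223
apply F[11]=+1.847 → step 12: x=-0.088, v=-0.310, θ=0.018, ω=0.192
apply F[12]=+1.819 → step 13: x=-0.094, v=-0.289, θ=0.021, ω=0.163
apply F[13]=+1.770 → step 14: x=-0.100, v=-0.269, θ=0.024, ω=0.137
apply F[14]=+1.707 → step 15: x=-0.105, v=-0.251, θ=0.027, ω=0.113
apply F[15]=+1.638 → step 16: x=-0.110, v=-0.233, θ=0.029, ω=0.092
apply F[16]=+1.567 → step 17: x=-0.114, v=-0.216, θ=0.030, ω=0.073
apply F[17]=+1.494 → step 18: x=-0.119, v=-0.200, θ=0.032, ω=0.056
apply F[18]=+1.423 → step 19: x=-0.122, v=-0.186, θ=0.033, ω=0.042
apply F[19]=+1.354 → step 20: x=-0.126, v=-0.172, θ=0.033, ω=0.029
apply F[20]=+1.288 → step 21: x=-0.129, v=-0.159, θ=0.034, ω=0.018
apply F[21]=+1.226 → step 22: x=-0.132, v=-0.146, θ=0.034, ω=0.008
apply F[22]=+1.167 → step 23: x=-0.135, v=-0.135, θ=0.034, ω=-0.000
apply F[23]=+1.111 → step 24: x=-0.138, v=-0.124, θ=0.034, ω=-0.007
apply F[24]=+1.059 → step 25: x=-0.140, v=-0.114, θ=0.034, ω=-0.013
apply F[25]=+1.009 → step 26: x=-0.142, v=-0.104, θ=0.034, ω=-0.018
apply F[26]=+0.963 → step 27: x=-0.144, v=-0.095, θ=0.033, ω=-0.023
apply F[27]=+0.920 → step 28: x=-0.146, v=-0.087, θ=0.033, ω=-0.026
apply F[28]=+0.878 → step 29: x=-0.148, v=-0.079, θ=0.032, ω=-0.029
apply F[29]=+0.840 → step 30: x=-0.149, v=-0.071, θ=0.032, ω=-0.032
apply F[30]=+0.803 → step 31: x=-0.151, v=-0.064, θ=0.031, ω=-0.034
apply F[31]=+0.768 → step 32: x=-0.152, v=-0.057, θ=0.030, ω=-0.035
apply F[32]=+0.735 → step 33: x=-0.153, v=-0.050, θ=0.029, ω=-0.037
apply F[33]=+0.704 → step 34: x=-0.154, v=-0.044, θ=0.029, ω=-0.038
apply F[34]=+0.674 → step 35: x=-0.155, v=-0.038, θ=0.028, ω=-0.038
apply F[35]=+0.646 → step 36: x=-0.155, v=-0.032, θ=0.027, ω=-0.039
apply F[36]=+0.619 → step 37: x=-0.156, v=-0.027, θ=0.026, ω=-0.039
apply F[37]=+0.594 → step 38: x=-0.156, v=-0.022, θ=0.026, ω=-0.039
apply F[38]=+0.569 → step 39: x=-0.157, v=-0.017, θ=0.025, ω=-0.039
Max |angle| over trajectory = 0.055 rad = 3.2°.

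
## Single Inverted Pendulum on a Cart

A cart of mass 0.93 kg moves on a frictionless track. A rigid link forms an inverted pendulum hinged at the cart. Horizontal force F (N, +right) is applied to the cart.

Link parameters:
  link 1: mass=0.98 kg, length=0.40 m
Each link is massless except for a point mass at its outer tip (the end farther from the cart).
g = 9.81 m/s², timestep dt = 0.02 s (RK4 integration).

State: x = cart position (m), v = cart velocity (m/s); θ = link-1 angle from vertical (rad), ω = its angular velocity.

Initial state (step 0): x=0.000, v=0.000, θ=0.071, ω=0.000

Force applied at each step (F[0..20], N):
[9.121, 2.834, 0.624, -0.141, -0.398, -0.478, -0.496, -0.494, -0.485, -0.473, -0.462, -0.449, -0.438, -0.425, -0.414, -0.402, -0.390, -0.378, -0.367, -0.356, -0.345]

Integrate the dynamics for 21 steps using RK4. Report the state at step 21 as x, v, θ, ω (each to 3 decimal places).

Answer: x=0.056, v=0.057, θ=-0.012, ω=-0.015

Derivation:
apply F[0]=+9.121 → step 1: x=0.002, v=0.181, θ=0.067, ω=-0.417
apply F[1]=+2.834 → step 2: x=0.006, v=0.229, θ=0.058, ω=-0.506
apply F[2]=+0.624 → step 3: x=0.011, v=0.232, θ=0.048, ω=-0.487
apply F[3]=-0.141 → step 4: x=0.015, v=0.220, θ=0.038, ω=-0.437
apply F[4]=-0.398 → step 5: x=0.019, v=0.204, θ=0.030, ω=-0.381
apply F[5]=-0.478 → step 6: x=0.023, v=0.188, θ=0.023, ω=-0.328
apply F[6]=-0.496 → step 7: x=0.027, v=0.174, θ=0.017, ω=-0.281
apply F[7]=-0.494 → step 8: x=0.030, v=0.160, θ=0.012, ω=-0.240
apply F[8]=-0.485 → step 9: x=0.033, v=0.148, θ=0.008, ω=-0.204
apply F[9]=-0.473 → step 10: x=0.036, v=0.136, θ=0.004, ω=-0.173
apply F[10]=-0.462 → step 11: x=0.039, v=0.126, θ=0.001, ω=-0.147
apply F[11]=-0.449 → step 12: x=0.041, v=0.116, θ=-0.002, ω=-0.123
apply F[12]=-0.438 → step 13: x=0.043, v=0.108, θ=-0.004, ω=-0.103
apply F[13]=-0.425 → step 14: x=0.045, v=0.100, θ=-0.006, ω=-0.086
apply F[14]=-0.414 → step 15: x=0.047, v=0.092, θ=-0.008, ω=-0.070
apply F[15]=-0.402 → step 16: x=0.049, v=0.085, θ=-0.009, ω=-0.057
apply F[16]=-0.390 → step 17: x=0.051, v=0.079, θ=-0.010, ω=-0.046
apply F[17]=-0.378 → step 18: x=0.052, v=0.073, θ=-0.011, ω=-0.037
apply F[18]=-0.367 → step 19: x=0.054, v=0.067, θ=-0.012, ω=-0.028
apply F[19]=-0.356 → step 20: x=0.055, v=0.062, θ=-0.012, ω=-0.021
apply F[20]=-0.345 → step 21: x=0.056, v=0.057, θ=-0.012, ω=-0.015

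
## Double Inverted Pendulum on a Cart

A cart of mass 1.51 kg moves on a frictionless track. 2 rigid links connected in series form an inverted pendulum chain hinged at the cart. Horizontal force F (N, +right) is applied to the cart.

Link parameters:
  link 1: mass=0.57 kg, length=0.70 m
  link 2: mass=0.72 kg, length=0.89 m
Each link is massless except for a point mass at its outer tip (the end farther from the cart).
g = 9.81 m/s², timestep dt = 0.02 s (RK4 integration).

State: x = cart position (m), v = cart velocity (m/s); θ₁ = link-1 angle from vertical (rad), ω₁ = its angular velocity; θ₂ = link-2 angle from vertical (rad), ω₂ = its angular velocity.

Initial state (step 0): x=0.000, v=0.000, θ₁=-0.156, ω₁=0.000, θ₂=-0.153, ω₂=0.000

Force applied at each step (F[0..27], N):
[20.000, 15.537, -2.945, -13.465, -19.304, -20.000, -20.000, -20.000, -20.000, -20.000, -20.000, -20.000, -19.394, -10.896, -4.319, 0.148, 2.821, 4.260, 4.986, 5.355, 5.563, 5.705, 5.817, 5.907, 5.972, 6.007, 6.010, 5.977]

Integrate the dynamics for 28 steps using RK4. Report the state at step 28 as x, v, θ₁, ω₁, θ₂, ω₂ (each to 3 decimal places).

apply F[0]=+20.000 → step 1: x=0.003, v=0.285, θ₁=-0.160, ω₁=-0.447, θ₂=-0.153, ω₂=0.002
apply F[1]=+15.537 → step 2: x=0.011, v=0.512, θ₁=-0.173, ω₁=-0.817, θ₂=-0.153, ω₂=0.007
apply F[2]=-2.945 → step 3: x=0.021, v=0.501, θ₁=-0.190, ω₁=-0.862, θ₂=-0.153, ω₂=0.020
apply F[3]=-13.465 → step 4: x=0.030, v=0.358, θ₁=-0.206, ω₁=-0.734, θ₂=-0.152, ω₂=0.045
apply F[4]=-19.304 → step 5: x=0.035, v=0.144, θ₁=-0.218, ω₁=-0.520, θ₂=-0.151, ω₂=0.080
apply F[5]=-20.000 → step 6: x=0.035, v=-0.076, θ₁=-0.227, ω₁=-0.305, θ₂=-0.149, ω₂=0.124
apply F[6]=-20.000 → step 7: x=0.032, v=-0.295, θ₁=-0.231, ω₁=-0.099, θ₂=-0.146, ω₂=0.173
apply F[7]=-20.000 → step 8: x=0.023, v=-0.513, θ₁=-0.231, ω₁=0.103, θ₂=-0.142, ω₂=0.226
apply F[8]=-20.000 → step 9: x=0.011, v=-0.732, θ₁=-0.226, ω₁=0.306, θ₂=-0.137, ω₂=0.280
apply F[9]=-20.000 → step 10: x=-0.006, v=-0.953, θ₁=-0.218, ω₁=0.514, θ₂=-0.131, ω₂=0.333
apply F[10]=-20.000 → step 11: x=-0.027, v=-1.176, θ₁=-0.206, ω₁=0.732, θ₂=-0.123, ω₂=0.383
apply F[11]=-20.000 → step 12: x=-0.053, v=-1.404, θ₁=-0.189, ω₁=0.964, θ₂=-0.115, ω₂=0.427
apply F[12]=-19.394 → step 13: x=-0.083, v=-1.628, θ₁=-0.167, ω₁=1.204, θ₂=-0.106, ω₂=0.464
apply F[13]=-10.896 → step 14: x=-0.117, v=-1.748, θ₁=-0.142, ω₁=1.312, θ₂=-0.097, ω₂=0.489
apply F[14]=-4.319 → step 15: x=-0.152, v=-1.786, θ₁=-0.116, ω₁=1.319, θ₂=-0.087, ω₂=0.505
apply F[15]=+0.148 → step 16: x=-0.188, v=-1.770, θ₁=-0.090, ω₁=1.260, θ₂=-0.077, ω₂=0.514
apply F[16]=+2.821 → step 17: x=-0.223, v=-1.721, θ₁=-0.066, ω₁=1.168, θ₂=-0.066, ω₂=0.517
apply F[17]=+4.260 → step 18: x=-0.257, v=-1.657, θ₁=-0.044, ω₁=1.062, θ₂=-0.056, ω₂=0.514
apply F[18]=+4.986 → step 19: x=-0.289, v=-1.586, θ₁=-0.023, ω₁=0.957, θ₂=-0.046, ω₂=0.506
apply F[19]=+5.355 → step 20: x=-0.320, v=-1.512, θ₁=-0.005, ω₁=0.858, θ₂=-0.036, ω₂=0.494
apply F[20]=+5.563 → step 21: x=-0.349, v=-1.439, θ₁=0.011, ω₁=0.765, θ₂=-0.026, ω₂=0.478
apply F[21]=+5.705 → step 22: x=-0.378, v=-1.367, θ₁=0.025, ω₁=0.680, θ₂=-0.017, ω₂=0.459
apply F[22]=+5.817 → step 23: x=-0.404, v=-1.295, θ₁=0.038, ω₁=0.601, θ₂=-0.008, ω₂=0.437
apply F[23]=+5.907 → step 24: x=-0.429, v=-1.224, θ₁=0.050, ω₁=0.529, θ₂=0.001, ω₂=0.414
apply F[24]=+5.972 → step 25: x=-0.453, v=-1.154, θ₁=0.059, ω₁=0.461, θ₂=0.009, ω₂=0.389
apply F[25]=+6.007 → step 26: x=-0.475, v=-1.085, θ₁=0.068, ω₁=0.399, θ₂=0.016, ω₂=0.364
apply F[26]=+6.010 → step 27: x=-0.497, v=-1.017, θ₁=0.075, ω₁=0.341, θ₂=0.023, ω₂=0.338
apply F[27]=+5.977 → step 28: x=-0.516, v=-0.951, θ₁=0.082, ω₁=0.288, θ₂=0.030, ω₂=0.312

Answer: x=-0.516, v=-0.951, θ₁=0.082, ω₁=0.288, θ₂=0.030, ω₂=0.312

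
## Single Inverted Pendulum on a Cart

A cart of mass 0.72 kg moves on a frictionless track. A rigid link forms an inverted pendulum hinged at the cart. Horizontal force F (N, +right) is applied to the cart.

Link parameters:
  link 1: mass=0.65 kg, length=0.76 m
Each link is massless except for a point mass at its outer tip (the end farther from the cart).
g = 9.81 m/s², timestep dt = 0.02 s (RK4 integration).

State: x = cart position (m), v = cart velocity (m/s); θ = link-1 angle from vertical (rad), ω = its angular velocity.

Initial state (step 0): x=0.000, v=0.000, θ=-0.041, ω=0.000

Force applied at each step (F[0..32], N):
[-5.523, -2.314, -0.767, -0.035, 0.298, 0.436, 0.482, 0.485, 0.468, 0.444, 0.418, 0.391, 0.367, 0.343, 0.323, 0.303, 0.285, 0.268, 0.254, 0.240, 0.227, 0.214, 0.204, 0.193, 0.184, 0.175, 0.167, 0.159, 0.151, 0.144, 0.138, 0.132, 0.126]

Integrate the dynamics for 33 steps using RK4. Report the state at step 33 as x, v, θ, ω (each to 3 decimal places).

Answer: x=-0.057, v=-0.006, θ=0.008, ω=-0.009

Derivation:
apply F[0]=-5.523 → step 1: x=-0.001, v=-0.146, θ=-0.039, ω=0.182
apply F[1]=-2.314 → step 2: x=-0.005, v=-0.204, θ=-0.035, ω=0.248
apply F[2]=-0.767 → step 3: x=-0.009, v=-0.219, θ=-0.030, ω=0.260
apply F[3]=-0.035 → step 4: x=-0.014, v=-0.215, θ=-0.025, ω=0.248
apply F[4]=+0.298 → step 5: x=-0.018, v=-0.203, θ=-0.020, ω=0.226
apply F[5]=+0.436 → step 6: x=-0.022, v=-0.188, θ=-0.016, ω=0.201
apply F[6]=+0.482 → step 7: x=-0.025, v=-0.172, θ=-0.012, ω=0.177
apply F[7]=+0.485 → step 8: x=-0.029, v=-0.157, θ=-0.009, ω=0.154
apply F[8]=+0.468 → step 9: x=-0.032, v=-0.143, θ=-0.006, ω=0.134
apply F[9]=+0.444 → step 10: x=-0.034, v=-0.130, θ=-0.003, ω=0.115
apply F[10]=+0.418 → step 11: x=-0.037, v=-0.118, θ=-0.001, ω=0.099
apply F[11]=+0.391 → step 12: x=-0.039, v=-0.107, θ=0.001, ω=0.084
apply F[12]=+0.367 → step 13: x=-0.041, v=-0.097, θ=0.002, ω=0.072
apply F[13]=+0.343 → step 14: x=-0.043, v=-0.088, θ=0.004, ω=0.061
apply F[14]=+0.323 → step 15: x=-0.044, v=-0.079, θ=0.005, ω=0.051
apply F[15]=+0.303 → step 16: x=-0.046, v=-0.072, θ=0.006, ω=0.042
apply F[16]=+0.285 → step 17: x=-0.047, v=-0.065, θ=0.006, ω=0.035
apply F[17]=+0.268 → step 18: x=-0.049, v=-0.059, θ=0.007, ω=0.028
apply F[18]=+0.254 → step 19: x=-0.050, v=-0.053, θ=0.008, ω=0.023
apply F[19]=+0.240 → step 20: x=-0.051, v=-0.048, θ=0.008, ω=0.018
apply F[20]=+0.227 → step 21: x=-0.052, v=-0.043, θ=0.008, ω=0.013
apply F[21]=+0.214 → step 22: x=-0.052, v=-0.038, θ=0.008, ω=0.010
apply F[22]=+0.204 → step 23: x=-0.053, v=-0.034, θ=0.009, ω=0.006
apply F[23]=+0.193 → step 24: x=-0.054, v=-0.030, θ=0.009, ω=0.004
apply F[24]=+0.184 → step 25: x=-0.054, v=-0.027, θ=0.009, ω=0.001
apply F[25]=+0.175 → step 26: x=-0.055, v=-0.024, θ=0.009, ω=-0.001
apply F[26]=+0.167 → step 27: x=-0.055, v=-0.020, θ=0.009, ω=-0.003
apply F[27]=+0.159 → step 28: x=-0.056, v=-0.018, θ=0.009, ω=-0.004
apply F[28]=+0.151 → step 29: x=-0.056, v=-0.015, θ=0.009, ω=-0.005
apply F[29]=+0.144 → step 30: x=-0.056, v=-0.012, θ=0.008, ω=-0.007
apply F[30]=+0.138 → step 31: x=-0.057, v=-0.010, θ=0.008, ω=-0.007
apply F[31]=+0.132 → step 32: x=-0.057, v=-0.008, θ=0.008, ω=-0.008
apply F[32]=+0.126 → step 33: x=-0.057, v=-0.006, θ=0.008, ω=-0.009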